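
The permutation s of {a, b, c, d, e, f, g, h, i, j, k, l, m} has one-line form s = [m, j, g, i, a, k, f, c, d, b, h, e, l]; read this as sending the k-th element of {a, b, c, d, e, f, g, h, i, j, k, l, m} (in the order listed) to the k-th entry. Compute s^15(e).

Tracing e → a → … returns to e after 4 steps, so e lies in a 4-cycle (a, m, l, e).
On a 4-cycle, s^4 is the identity, so s^15 = s^3 there (15 ≡ 3 mod 4).
Advancing 3 steps from e: e → a → m → l.

l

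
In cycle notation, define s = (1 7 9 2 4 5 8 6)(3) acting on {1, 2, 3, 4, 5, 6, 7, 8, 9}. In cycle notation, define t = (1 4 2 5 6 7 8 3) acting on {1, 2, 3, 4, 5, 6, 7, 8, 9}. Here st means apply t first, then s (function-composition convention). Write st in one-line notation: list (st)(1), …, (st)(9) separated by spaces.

5 8 7 4 1 9 6 3 2

Chase each element through t then s: 1 → 4 → 5; 2 → 5 → 8; 3 → 1 → 7; 4 → 2 → 4; 5 → 6 → 1; 6 → 7 → 9; 7 → 8 → 6; 8 → 3 → 3; 9 → 9 → 2.
Collecting the images, st = [5 8 7 4 1 9 6 3 2].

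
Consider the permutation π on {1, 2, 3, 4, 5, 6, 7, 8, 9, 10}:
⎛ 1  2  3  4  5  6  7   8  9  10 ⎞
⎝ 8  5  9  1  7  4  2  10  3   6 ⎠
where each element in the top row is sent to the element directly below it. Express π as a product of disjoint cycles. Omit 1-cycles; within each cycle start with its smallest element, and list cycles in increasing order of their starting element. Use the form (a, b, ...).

Iterating π from 1 gives 1 → 8 → 10 → 6 → 4 → 1; that is the 5-cycle (1, 8, 10, 6, 4).
Continuing from each remaining unvisited element yields (1, 8, 10, 6, 4)(2, 5, 7)(3, 9).

(1, 8, 10, 6, 4)(2, 5, 7)(3, 9)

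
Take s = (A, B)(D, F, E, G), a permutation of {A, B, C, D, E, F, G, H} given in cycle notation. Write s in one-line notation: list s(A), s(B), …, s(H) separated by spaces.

Image by image: A→B, B→A, C→C, D→F, E→G, F→E, G→D, H→H.
Listing these in domain order gives B A C F G E D H.

B A C F G E D H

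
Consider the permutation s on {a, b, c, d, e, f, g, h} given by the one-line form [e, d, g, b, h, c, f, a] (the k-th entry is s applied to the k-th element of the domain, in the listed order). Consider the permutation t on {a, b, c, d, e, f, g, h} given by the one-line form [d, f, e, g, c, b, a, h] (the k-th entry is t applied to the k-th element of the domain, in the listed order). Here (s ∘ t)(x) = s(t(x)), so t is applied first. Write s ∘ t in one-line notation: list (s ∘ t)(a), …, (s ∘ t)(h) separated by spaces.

b c h f g d e a

(s ∘ t)(x) = s(t(x)). Computing each image: s(t(a)) = s(d) = b, s(t(b)) = s(f) = c, s(t(c)) = s(e) = h, s(t(d)) = s(g) = f, s(t(e)) = s(c) = g, s(t(f)) = s(b) = d, s(t(g)) = s(a) = e, s(t(h)) = s(h) = a.
Hence s ∘ t = [b c h f g d e a].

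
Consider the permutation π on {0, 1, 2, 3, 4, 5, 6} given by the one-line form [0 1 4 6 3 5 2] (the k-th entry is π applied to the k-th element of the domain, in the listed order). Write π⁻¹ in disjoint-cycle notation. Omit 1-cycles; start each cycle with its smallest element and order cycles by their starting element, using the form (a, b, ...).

First write π in disjoint cycles: (2, 4, 3, 6).
The inverse reverses every cycle; in canonical form, π⁻¹ = (2, 6, 3, 4).

(2, 6, 3, 4)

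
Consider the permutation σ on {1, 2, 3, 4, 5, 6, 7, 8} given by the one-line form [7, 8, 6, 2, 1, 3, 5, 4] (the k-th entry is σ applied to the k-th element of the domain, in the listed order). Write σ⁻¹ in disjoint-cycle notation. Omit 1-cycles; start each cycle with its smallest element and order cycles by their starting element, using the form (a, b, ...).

The cycle decomposition of σ is (1, 7, 5)(2, 8, 4)(3, 6).
Reversing each cycle (and rotating so the smallest element leads) gives σ⁻¹ = (1, 5, 7)(2, 4, 8)(3, 6).

(1, 5, 7)(2, 4, 8)(3, 6)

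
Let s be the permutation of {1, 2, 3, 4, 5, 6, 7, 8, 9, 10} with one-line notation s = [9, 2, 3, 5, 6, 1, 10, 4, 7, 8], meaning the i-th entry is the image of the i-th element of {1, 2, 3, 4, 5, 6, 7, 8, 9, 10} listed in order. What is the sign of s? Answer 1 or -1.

In disjoint-cycle form the cycle lengths are 8, 1, 1.
A cycle of length ℓ contributes ℓ−1 transpositions, so s is a product of 7 transpositions — odd.

-1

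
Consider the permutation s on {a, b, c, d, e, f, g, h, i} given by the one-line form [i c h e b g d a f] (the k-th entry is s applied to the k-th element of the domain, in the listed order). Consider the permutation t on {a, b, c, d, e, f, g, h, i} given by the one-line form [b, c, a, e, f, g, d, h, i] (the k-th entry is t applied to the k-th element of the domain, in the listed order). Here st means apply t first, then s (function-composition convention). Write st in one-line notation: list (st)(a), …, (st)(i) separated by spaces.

c h i b g d e a f

Chase each element through t then s: a → b → c; b → c → h; c → a → i; d → e → b; e → f → g; f → g → d; g → d → e; h → h → a; i → i → f.
Collecting the images, st = [c h i b g d e a f].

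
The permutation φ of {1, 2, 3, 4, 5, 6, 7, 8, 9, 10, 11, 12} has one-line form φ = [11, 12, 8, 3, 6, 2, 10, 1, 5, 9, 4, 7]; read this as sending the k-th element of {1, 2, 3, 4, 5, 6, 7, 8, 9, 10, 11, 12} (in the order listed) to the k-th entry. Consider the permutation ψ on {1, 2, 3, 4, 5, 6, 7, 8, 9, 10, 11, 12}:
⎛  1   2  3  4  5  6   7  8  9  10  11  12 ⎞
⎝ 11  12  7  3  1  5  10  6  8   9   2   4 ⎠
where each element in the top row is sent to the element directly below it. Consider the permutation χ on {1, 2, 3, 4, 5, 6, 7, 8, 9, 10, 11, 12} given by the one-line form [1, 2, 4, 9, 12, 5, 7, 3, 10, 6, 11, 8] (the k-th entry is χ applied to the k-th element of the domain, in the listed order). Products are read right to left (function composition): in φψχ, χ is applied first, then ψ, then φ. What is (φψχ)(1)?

Chase 1: χ(1) = 1; ψ(1) = 11; φ(11) = 4. Hence (φψχ)(1) = 4.

4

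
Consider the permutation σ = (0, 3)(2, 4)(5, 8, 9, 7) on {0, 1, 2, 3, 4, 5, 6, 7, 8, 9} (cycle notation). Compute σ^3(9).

8

9 lies in the 4-cycle (5, 8, 9, 7).
Stepping 3 places around the cycle: 9 → 7 → 5 → 8.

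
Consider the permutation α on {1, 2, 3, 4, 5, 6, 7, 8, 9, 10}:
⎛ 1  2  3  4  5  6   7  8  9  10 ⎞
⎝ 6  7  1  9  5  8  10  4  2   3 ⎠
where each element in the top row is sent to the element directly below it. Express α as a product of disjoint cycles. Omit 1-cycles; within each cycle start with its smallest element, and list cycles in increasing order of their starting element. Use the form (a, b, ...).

(1, 6, 8, 4, 9, 2, 7, 10, 3)

Iterating α from 1 gives 1 → 6 → 8 → 4 → 9 → 2 → 7 → 10 → 3 → 1; that is the 9-cycle (1, 6, 8, 4, 9, 2, 7, 10, 3).
Repeating from the next unused element and collecting all non-trivial cycles gives (1, 6, 8, 4, 9, 2, 7, 10, 3).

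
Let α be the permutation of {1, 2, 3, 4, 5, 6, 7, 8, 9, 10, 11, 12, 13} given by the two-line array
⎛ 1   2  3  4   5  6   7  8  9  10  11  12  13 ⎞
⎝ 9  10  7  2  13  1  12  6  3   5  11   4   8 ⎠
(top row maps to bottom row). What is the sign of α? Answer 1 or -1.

In disjoint-cycle form the cycle lengths are 12, 1.
A cycle of length ℓ contributes ℓ−1 transpositions, so α is a product of 11 transpositions — odd.

-1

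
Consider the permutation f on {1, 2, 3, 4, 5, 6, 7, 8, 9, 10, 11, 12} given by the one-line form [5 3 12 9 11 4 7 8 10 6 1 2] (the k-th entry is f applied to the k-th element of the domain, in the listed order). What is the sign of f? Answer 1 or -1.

-1

In disjoint-cycle form the cycle lengths are 4, 3, 3, 1, 1.
A cycle of length ℓ contributes ℓ−1 transpositions, so f is a product of 3 + 2 + 2 = 7 transpositions — odd.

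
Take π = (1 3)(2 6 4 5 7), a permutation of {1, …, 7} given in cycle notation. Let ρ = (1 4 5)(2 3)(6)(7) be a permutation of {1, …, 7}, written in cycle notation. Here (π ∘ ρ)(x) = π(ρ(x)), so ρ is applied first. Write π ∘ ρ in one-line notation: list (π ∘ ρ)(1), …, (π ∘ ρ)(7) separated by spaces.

5 1 6 7 3 4 2

(π ∘ ρ)(x) = π(ρ(x)). Computing each image: π(ρ(1)) = π(4) = 5, π(ρ(2)) = π(3) = 1, π(ρ(3)) = π(2) = 6, π(ρ(4)) = π(5) = 7, π(ρ(5)) = π(1) = 3, π(ρ(6)) = π(6) = 4, π(ρ(7)) = π(7) = 2.
Hence π ∘ ρ = [5 1 6 7 3 4 2].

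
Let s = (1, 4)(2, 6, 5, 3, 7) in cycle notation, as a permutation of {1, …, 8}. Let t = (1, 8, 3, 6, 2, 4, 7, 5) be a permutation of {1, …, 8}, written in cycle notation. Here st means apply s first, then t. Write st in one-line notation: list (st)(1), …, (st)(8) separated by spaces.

For each element, apply s then t: 1 → 4 → 7; 2 → 6 → 2; 3 → 7 → 5; 4 → 1 → 8; 5 → 3 → 6; 6 → 5 → 1; 7 → 2 → 4; 8 → 8 → 3.
So st in one-line form is 7 2 5 8 6 1 4 3.

7 2 5 8 6 1 4 3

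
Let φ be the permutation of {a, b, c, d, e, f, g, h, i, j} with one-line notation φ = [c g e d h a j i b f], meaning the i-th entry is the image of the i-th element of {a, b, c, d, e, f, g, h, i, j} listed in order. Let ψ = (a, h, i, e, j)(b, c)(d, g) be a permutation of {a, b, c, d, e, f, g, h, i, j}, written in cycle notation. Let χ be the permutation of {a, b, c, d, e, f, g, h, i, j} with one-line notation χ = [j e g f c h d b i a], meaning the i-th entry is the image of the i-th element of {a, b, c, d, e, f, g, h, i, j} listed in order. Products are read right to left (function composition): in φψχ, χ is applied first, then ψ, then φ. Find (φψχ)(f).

Chase f: χ(f) = h; ψ(h) = i; φ(i) = b. Hence (φψχ)(f) = b.

b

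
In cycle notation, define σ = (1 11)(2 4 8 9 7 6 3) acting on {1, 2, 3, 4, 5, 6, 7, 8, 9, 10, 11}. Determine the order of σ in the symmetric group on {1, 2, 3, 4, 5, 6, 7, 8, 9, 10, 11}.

14

The disjoint cycles have lengths 7, 2, 1, 1.
The order of σ is the least common multiple of its cycle lengths: lcm(7, 2) = 14.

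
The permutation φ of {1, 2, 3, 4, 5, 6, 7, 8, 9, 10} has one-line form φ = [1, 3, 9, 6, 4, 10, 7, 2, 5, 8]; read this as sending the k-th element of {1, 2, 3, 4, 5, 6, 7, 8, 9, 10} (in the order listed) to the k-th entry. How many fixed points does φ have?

The fixed points (elements with φ(x) = x) are {1, 7}, so there are 2.

2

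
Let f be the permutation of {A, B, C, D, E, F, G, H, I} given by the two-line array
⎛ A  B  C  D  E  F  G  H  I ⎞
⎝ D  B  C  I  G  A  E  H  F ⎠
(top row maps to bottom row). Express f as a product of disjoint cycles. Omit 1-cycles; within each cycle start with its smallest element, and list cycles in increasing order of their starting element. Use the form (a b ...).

(A D I F)(E G)

Iterating f from A gives A → D → I → F → A; that is the 4-cycle (A D I F).
Repeating from the next unused element and collecting all non-trivial cycles gives (A D I F)(E G).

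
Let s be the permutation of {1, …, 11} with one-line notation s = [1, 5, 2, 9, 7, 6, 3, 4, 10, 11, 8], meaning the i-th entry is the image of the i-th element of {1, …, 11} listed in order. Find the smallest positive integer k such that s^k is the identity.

The disjoint-cycle form of s has cycle lengths 5, 4, 1, 1.
Since disjoint cycles commute, ord(s) = lcm(5, 4) = 20.

20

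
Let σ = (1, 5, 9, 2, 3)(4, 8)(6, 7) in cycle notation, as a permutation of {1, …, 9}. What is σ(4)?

8

Within (4, 8), 4 ↦ 8.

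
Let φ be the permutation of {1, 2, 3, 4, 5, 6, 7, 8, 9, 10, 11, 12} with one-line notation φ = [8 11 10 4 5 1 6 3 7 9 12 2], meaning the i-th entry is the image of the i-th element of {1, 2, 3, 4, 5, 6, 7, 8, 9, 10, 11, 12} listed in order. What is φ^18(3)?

Tracing 3 → 10 → … returns to 3 after 7 steps, so 3 lies in a 7-cycle (1 8 3 10 9 7 6).
Powers repeat with period 7 on this cycle, and 18 mod 7 = 4, so φ^18(3) = φ^4(3).
Advancing 4 steps from 3: 3 → 10 → 9 → 7 → 6.

6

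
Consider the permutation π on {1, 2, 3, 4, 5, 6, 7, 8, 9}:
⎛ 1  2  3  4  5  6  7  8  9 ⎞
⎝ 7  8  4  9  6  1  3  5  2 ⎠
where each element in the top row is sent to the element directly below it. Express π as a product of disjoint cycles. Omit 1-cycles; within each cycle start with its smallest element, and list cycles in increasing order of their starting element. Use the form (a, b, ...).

Iterating π from 1 gives 1 → 7 → 3 → 4 → 9 → 2 → 8 → 5 → 6 → 1; that is the 9-cycle (1, 7, 3, 4, 9, 2, 8, 5, 6).
Repeating from the next unused element and collecting all non-trivial cycles gives (1, 7, 3, 4, 9, 2, 8, 5, 6).

(1, 7, 3, 4, 9, 2, 8, 5, 6)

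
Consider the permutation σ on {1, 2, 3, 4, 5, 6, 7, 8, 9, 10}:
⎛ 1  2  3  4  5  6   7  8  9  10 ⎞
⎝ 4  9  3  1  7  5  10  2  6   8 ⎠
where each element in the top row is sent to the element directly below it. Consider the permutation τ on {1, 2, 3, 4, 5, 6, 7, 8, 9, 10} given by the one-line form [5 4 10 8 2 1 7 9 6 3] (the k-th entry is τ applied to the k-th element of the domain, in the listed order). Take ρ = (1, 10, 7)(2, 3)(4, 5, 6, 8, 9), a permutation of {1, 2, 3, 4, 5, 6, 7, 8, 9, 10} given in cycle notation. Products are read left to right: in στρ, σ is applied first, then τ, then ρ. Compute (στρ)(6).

Chase 6: σ(6) = 5; τ(5) = 2; ρ(2) = 3. Hence (στρ)(6) = 3.

3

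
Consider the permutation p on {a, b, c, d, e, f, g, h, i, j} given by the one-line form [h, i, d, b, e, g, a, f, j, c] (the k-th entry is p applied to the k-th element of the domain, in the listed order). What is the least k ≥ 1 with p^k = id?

20

Writing p as disjoint cycles, the cycle lengths are 5, 4, 1.
The order of p is the least common multiple of its cycle lengths: lcm(5, 4) = 20.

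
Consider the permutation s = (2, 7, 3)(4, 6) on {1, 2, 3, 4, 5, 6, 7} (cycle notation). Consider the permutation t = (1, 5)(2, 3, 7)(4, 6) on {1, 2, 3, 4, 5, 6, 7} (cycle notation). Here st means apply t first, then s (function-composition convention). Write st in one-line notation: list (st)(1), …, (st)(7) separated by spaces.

(st)(x) = s(t(x)). Computing each image: s(t(1)) = s(5) = 5, s(t(2)) = s(3) = 2, s(t(3)) = s(7) = 3, s(t(4)) = s(6) = 4, s(t(5)) = s(1) = 1, s(t(6)) = s(4) = 6, s(t(7)) = s(2) = 7.
Hence st = [5 2 3 4 1 6 7].

5 2 3 4 1 6 7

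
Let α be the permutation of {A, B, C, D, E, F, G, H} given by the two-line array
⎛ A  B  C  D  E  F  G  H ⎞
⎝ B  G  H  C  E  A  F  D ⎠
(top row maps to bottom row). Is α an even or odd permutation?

odd

In disjoint-cycle form the cycle lengths are 4, 3, 1.
A cycle is odd iff its length is even; α has 1 even-length cycle, so sgn(α) = (−1)^1 and α is odd.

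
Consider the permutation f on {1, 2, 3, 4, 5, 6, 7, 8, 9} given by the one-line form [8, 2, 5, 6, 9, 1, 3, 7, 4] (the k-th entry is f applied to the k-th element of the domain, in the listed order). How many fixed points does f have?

The fixed points (elements with f(x) = x) are {2}, so there is 1.

1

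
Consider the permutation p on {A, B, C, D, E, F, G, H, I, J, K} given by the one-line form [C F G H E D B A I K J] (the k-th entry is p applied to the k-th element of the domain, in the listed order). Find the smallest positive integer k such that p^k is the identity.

14

The disjoint-cycle form of p has cycle lengths 7, 2, 1, 1.
The order of p is the least common multiple of its cycle lengths: lcm(7, 2) = 14.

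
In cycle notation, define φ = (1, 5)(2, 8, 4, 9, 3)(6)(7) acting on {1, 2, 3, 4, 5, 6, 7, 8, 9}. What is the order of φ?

10

The disjoint cycles have lengths 5, 2, 1, 1.
The order of φ is the least common multiple of its cycle lengths: lcm(5, 2) = 10.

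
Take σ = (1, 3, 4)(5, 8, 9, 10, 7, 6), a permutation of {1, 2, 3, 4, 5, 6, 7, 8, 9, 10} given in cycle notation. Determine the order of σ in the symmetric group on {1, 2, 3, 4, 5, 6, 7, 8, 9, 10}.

The cycle type of σ is (6, 3, 1).
Since disjoint cycles commute, ord(σ) = lcm(6, 3) = 6.

6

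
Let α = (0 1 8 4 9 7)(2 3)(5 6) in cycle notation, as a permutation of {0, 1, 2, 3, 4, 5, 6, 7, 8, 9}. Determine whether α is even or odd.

The cycle lengths are 6, 2, 2.
A cycle is odd iff its length is even; α has 3 even-length cycles, so sgn(α) = (−1)^3 and α is odd.

odd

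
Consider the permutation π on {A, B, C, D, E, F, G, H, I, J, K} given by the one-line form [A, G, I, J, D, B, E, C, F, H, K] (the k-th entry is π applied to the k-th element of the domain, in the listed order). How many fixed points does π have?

The fixed points (elements with π(x) = x) are {A, K}, so there are 2.

2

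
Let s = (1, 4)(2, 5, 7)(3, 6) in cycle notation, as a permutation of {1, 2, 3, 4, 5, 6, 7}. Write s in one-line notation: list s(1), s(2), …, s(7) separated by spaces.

Reading each image from the cycles: 1→4, 2→5, 3→6, 4→1, 5→7, 6→3, 7→2.
Listing these in domain order gives 4 5 6 1 7 3 2.

4 5 6 1 7 3 2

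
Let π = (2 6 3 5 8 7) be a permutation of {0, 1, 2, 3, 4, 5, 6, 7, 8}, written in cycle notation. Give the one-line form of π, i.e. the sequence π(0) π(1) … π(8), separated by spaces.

0 1 6 5 4 8 3 2 7

Image by image: 0↦0, 1↦1, 2↦6, 3↦5, 4↦4, 5↦8, 6↦3, 7↦2, 8↦7.
Listing these in domain order gives 0 1 6 5 4 8 3 2 7.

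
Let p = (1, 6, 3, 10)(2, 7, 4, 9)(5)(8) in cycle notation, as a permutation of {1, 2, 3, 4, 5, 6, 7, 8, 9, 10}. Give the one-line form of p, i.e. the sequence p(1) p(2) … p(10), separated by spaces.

Reading each image from the cycles: 1↦6, 2↦7, 3↦10, 4↦9, 5↦5, 6↦3, 7↦4, 8↦8, 9↦2, 10↦1.
Listing these in domain order gives 6 7 10 9 5 3 4 8 2 1.

6 7 10 9 5 3 4 8 2 1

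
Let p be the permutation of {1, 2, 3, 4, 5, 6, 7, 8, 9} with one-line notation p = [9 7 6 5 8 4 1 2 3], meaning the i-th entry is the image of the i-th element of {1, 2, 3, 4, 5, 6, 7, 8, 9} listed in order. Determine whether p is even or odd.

In disjoint-cycle form the cycle lengths are 9.
A cycle is odd iff its length is even; p has 0 even-length cycles, so sgn(p) = (−1)^0 and p is even.

even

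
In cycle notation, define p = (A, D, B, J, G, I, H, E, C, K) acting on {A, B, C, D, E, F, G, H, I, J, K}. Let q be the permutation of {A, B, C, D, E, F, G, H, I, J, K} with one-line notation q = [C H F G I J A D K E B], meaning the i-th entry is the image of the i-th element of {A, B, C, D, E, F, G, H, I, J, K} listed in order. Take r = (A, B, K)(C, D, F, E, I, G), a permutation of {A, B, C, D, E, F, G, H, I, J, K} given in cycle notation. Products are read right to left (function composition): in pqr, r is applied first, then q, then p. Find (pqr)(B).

J

Apply the permutations in order: r(B) = K, then q(K) = B, then p(B) = J. So (pqr)(B) = J.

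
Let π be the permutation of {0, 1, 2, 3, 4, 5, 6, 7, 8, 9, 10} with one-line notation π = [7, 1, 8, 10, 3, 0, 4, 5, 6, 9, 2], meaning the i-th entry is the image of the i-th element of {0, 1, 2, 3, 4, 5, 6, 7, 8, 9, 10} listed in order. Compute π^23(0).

Tracing 0 → 7 → … returns to 0 after 3 steps, so 0 lies in a 3-cycle (0, 7, 5).
On a 3-cycle, π^3 is the identity, so π^23 = π^2 there (23 ≡ 2 mod 3).
Stepping 2 places around the cycle: 0 → 7 → 5.

5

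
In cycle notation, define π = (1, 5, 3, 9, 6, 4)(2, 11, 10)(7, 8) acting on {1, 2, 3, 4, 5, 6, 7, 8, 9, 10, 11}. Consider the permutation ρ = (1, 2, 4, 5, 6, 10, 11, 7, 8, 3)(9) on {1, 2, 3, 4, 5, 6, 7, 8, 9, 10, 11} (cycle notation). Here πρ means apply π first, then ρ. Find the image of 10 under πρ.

4

First apply π: π(10) = 2, then ρ(2) = 4. Thus (πρ)(10) = 4.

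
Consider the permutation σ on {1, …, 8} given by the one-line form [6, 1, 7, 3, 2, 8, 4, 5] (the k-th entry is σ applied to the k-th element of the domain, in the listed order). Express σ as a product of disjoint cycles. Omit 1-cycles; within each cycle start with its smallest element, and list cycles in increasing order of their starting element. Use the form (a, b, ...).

Start at 1 and follow images: 1 → 6 → 8 → 5 → 2 → 1, giving the cycle (1, 6, 8, 5, 2).
Repeating from the next unused element and collecting all non-trivial cycles gives (1, 6, 8, 5, 2)(3, 7, 4).

(1, 6, 8, 5, 2)(3, 7, 4)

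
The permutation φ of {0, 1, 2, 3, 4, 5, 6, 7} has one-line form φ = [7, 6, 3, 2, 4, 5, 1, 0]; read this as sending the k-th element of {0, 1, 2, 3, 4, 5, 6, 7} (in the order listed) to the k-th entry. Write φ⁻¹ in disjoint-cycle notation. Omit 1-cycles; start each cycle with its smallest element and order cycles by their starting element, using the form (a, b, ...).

(0, 7)(1, 6)(2, 3)

First write φ in disjoint cycles: (0, 7)(1, 6)(2, 3).
The inverse reverses every cycle; in canonical form, φ⁻¹ = (0, 7)(1, 6)(2, 3).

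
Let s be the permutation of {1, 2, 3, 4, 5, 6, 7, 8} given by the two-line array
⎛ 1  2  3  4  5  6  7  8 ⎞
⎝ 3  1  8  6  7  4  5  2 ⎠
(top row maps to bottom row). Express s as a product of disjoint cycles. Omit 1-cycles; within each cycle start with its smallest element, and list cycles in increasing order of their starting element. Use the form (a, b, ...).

Start at 1 and follow images: 1 → 3 → 8 → 2 → 1, giving the cycle (1, 3, 8, 2).
Continuing from each remaining unvisited element yields (1, 3, 8, 2)(4, 6)(5, 7).

(1, 3, 8, 2)(4, 6)(5, 7)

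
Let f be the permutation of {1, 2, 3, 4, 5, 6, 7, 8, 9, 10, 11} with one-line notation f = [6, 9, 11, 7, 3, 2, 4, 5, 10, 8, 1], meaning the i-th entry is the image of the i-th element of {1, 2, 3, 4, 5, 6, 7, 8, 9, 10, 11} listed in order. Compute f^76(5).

6

Tracing 5 → 3 → … returns to 5 after 9 steps, so 5 lies in a 9-cycle (1 6 2 9 10 8 5 3 11).
On a 9-cycle, f^9 is the identity, so f^76 = f^4 there (76 ≡ 4 mod 9).
Stepping 4 places around the cycle: 5 → 3 → 11 → 1 → 6.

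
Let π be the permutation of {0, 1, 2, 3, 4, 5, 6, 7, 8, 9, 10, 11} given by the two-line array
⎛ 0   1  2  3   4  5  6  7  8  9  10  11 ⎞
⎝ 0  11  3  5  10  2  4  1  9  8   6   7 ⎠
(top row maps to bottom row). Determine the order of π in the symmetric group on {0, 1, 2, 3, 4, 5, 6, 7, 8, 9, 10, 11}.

Writing π as disjoint cycles, the cycle lengths are 3, 3, 3, 2, 1.
Since disjoint cycles commute, ord(π) = lcm(3, 3, 3, 2) = 6.

6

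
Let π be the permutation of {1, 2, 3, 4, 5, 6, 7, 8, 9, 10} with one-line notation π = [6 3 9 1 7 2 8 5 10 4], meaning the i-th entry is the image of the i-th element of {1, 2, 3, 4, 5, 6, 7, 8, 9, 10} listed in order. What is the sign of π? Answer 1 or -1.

1

In disjoint-cycle form the cycle lengths are 7, 3.
A cycle is odd iff its length is even; π has 0 even-length cycles, so sgn(π) = (−1)^0 and π is even.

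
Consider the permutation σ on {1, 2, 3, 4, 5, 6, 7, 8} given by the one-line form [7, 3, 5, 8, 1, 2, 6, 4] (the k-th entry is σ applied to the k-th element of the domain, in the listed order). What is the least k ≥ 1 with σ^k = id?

6

The disjoint-cycle form of σ has cycle lengths 6, 2.
The order is lcm(6, 2) = 6.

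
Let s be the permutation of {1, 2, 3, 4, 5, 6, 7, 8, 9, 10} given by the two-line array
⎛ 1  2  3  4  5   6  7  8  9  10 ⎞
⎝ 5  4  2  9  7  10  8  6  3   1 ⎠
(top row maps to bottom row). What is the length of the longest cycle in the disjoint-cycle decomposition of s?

Decomposing into disjoint cycles gives (1, 5, 7, 8, 6, 10)(2, 4, 9, 3); the longest has length 6.

6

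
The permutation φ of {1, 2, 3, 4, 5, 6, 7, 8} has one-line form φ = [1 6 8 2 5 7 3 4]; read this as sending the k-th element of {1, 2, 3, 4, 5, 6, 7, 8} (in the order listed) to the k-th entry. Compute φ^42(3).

Tracing 3 → 8 → … returns to 3 after 6 steps, so 3 lies in a 6-cycle (2 6 7 3 8 4).
On a 6-cycle, φ^6 is the identity, so φ^42 = φ^0 there (42 ≡ 0 mod 6).
So φ^42(3) = 3.

3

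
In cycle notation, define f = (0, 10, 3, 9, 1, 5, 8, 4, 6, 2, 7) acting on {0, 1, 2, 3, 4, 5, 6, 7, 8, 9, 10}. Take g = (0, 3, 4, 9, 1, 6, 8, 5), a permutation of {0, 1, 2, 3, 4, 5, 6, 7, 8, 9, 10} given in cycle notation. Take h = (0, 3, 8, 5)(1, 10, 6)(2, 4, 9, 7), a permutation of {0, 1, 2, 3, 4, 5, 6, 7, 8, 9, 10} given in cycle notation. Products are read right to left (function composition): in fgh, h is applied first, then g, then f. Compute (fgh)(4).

(fgh)(4) = f(g(h(4))). h(4) = 9, then g(9) = 1, then f(1) = 5, so the result is 5.

5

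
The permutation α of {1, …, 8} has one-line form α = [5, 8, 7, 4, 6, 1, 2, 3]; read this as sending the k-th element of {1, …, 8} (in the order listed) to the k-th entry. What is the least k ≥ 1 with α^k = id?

12

Decomposing into disjoint cycles gives cycle lengths 4, 3, 1.
The order of α is the least common multiple of its cycle lengths: lcm(4, 3) = 12.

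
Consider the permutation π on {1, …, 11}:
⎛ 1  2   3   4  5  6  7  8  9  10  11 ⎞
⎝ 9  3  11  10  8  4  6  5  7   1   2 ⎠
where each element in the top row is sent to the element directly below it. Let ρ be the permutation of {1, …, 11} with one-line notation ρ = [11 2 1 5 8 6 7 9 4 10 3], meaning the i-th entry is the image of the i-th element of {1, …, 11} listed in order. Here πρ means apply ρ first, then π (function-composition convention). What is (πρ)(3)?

9

(πρ)(3) = π(ρ(3)). ρ(3) = 1, then π(1) = 9. So (πρ)(3) = 9.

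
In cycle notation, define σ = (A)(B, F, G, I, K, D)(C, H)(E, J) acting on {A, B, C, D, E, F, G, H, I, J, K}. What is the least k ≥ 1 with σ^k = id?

6

The disjoint cycles have lengths 6, 2, 2, 1.
The order of σ is the least common multiple of its cycle lengths: lcm(6, 2, 2) = 6.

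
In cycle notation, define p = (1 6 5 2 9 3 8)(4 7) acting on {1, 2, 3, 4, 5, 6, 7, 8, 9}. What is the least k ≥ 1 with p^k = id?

The disjoint cycles have lengths 7, 2.
The order is lcm(7, 2) = 14.

14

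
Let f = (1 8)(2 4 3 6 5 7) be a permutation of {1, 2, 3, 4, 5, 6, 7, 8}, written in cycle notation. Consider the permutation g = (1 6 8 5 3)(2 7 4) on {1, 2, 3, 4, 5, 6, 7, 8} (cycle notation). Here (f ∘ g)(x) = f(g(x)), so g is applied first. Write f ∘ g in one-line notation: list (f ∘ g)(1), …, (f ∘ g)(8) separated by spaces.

5 2 8 4 6 1 3 7

(f ∘ g)(x) = f(g(x)). Computing each image: f(g(1)) = f(6) = 5, f(g(2)) = f(7) = 2, f(g(3)) = f(1) = 8, f(g(4)) = f(2) = 4, f(g(5)) = f(3) = 6, f(g(6)) = f(8) = 1, f(g(7)) = f(4) = 3, f(g(8)) = f(5) = 7.
Hence f ∘ g = [5 2 8 4 6 1 3 7].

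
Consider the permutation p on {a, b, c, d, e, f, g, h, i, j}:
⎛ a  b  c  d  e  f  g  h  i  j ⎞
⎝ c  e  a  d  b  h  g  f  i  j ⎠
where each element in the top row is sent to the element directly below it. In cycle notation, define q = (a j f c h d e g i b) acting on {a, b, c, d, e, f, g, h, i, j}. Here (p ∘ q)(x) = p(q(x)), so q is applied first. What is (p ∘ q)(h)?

d

(p ∘ q)(h) = p(q(h)). q(h) = d, then p(d) = d. So (p ∘ q)(h) = d.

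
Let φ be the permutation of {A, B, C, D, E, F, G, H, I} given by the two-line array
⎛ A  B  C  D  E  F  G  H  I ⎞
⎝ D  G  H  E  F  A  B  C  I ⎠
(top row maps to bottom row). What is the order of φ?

Decomposing into disjoint cycles gives cycle lengths 4, 2, 2, 1.
Since disjoint cycles commute, ord(φ) = lcm(4, 2, 2) = 4.

4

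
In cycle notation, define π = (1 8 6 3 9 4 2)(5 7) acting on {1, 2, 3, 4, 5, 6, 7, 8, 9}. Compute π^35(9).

9

9 lies in the 7-cycle (1 8 6 3 9 4 2).
On a 7-cycle, π^7 is the identity, so π^35 = π^0 there (35 ≡ 0 mod 7).
So π^35(9) = 9.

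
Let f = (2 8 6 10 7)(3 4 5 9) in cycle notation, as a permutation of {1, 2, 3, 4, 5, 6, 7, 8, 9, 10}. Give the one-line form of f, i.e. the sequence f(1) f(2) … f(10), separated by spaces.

Reading each image from the cycles: 1↦1, 2↦8, 3↦4, 4↦5, 5↦9, 6↦10, 7↦2, 8↦6, 9↦3, 10↦7.
So the one-line form is 1 8 4 5 9 10 2 6 3 7.

1 8 4 5 9 10 2 6 3 7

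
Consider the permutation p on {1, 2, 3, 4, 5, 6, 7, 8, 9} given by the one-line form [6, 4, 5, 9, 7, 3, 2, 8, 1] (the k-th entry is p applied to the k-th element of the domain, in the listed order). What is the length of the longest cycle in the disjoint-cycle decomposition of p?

Decomposing into disjoint cycles gives (1, 6, 3, 5, 7, 2, 4, 9); the longest has length 8.

8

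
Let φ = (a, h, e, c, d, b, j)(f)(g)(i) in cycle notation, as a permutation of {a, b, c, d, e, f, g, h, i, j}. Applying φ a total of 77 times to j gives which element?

j

j lies in the 7-cycle (a, h, e, c, d, b, j).
On a 7-cycle, φ^7 is the identity, so φ^77 = φ^0 there (77 ≡ 0 mod 7).
So φ^77(j) = j.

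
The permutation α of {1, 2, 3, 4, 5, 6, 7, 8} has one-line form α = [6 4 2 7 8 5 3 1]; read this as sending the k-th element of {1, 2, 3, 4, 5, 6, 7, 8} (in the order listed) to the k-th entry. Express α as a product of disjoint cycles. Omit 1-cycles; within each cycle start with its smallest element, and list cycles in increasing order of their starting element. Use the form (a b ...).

(1 6 5 8)(2 4 7 3)

Start at 1 and follow images: 1 → 6 → 5 → 8 → 1, giving the cycle (1 6 5 8).
Continuing from each remaining unvisited element yields (1 6 5 8)(2 4 7 3).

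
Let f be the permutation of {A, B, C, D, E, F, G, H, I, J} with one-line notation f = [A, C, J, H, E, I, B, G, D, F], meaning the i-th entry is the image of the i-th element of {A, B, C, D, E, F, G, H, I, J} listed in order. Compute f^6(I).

J

Tracing I → D → … returns to I after 8 steps, so I lies in an 8-cycle (B C J F I D H G).
Advancing 6 steps from I: I → D → H → G → B → C → J.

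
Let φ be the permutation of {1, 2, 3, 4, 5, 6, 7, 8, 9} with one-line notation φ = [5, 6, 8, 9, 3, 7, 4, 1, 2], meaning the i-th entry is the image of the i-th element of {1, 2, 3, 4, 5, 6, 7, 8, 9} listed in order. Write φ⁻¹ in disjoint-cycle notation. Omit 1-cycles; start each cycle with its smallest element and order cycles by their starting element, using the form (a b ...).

(1 8 3 5)(2 9 4 7 6)

First write φ in disjoint cycles: (1 5 3 8)(2 6 7 4 9).
Reversing each cycle (and rotating so the smallest element leads) gives φ⁻¹ = (1 8 3 5)(2 9 4 7 6).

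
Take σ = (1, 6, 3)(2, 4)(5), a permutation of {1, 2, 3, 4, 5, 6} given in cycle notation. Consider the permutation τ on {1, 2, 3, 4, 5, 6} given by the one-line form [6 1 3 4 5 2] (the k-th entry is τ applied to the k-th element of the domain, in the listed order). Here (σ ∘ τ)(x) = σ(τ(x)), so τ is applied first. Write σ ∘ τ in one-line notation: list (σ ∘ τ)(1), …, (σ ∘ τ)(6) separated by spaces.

For each element, apply τ then σ: 1 → 6 → 3; 2 → 1 → 6; 3 → 3 → 1; 4 → 4 → 2; 5 → 5 → 5; 6 → 2 → 4.
Collecting the images, σ ∘ τ = [3 6 1 2 5 4].

3 6 1 2 5 4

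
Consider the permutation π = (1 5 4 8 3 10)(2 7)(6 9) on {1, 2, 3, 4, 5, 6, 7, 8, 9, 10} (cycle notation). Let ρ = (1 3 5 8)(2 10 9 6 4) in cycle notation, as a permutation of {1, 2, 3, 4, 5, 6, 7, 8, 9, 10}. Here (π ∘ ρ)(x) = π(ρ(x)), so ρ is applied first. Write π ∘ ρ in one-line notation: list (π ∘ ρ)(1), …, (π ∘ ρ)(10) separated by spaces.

10 1 4 7 3 8 2 5 9 6

(π ∘ ρ)(x) = π(ρ(x)). Computing each image: π(ρ(1)) = π(3) = 10, π(ρ(2)) = π(10) = 1, π(ρ(3)) = π(5) = 4, π(ρ(4)) = π(2) = 7, π(ρ(5)) = π(8) = 3, π(ρ(6)) = π(4) = 8, π(ρ(7)) = π(7) = 2, π(ρ(8)) = π(1) = 5, π(ρ(9)) = π(6) = 9, π(ρ(10)) = π(9) = 6.
Hence π ∘ ρ = [10 1 4 7 3 8 2 5 9 6].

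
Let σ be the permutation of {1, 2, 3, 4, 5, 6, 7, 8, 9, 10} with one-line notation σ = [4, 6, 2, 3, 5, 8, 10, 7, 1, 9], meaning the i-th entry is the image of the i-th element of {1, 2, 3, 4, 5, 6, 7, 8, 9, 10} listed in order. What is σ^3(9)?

Tracing 9 → 1 → … returns to 9 after 9 steps, so 9 lies in a 9-cycle (1 4 3 2 6 8 7 10 9).
Stepping 3 places around the cycle: 9 → 1 → 4 → 3.

3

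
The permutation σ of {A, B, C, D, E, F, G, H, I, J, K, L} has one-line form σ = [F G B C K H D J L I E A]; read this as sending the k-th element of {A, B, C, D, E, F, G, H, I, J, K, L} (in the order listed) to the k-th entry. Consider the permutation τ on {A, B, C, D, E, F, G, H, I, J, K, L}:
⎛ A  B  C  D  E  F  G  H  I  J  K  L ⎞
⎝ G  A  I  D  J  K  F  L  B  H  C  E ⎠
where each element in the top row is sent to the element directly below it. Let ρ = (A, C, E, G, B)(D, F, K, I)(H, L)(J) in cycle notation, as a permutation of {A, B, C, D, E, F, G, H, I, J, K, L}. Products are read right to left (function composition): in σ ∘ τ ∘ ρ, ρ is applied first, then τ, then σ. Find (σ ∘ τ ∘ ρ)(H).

Apply the permutations in order: ρ(H) = L, then τ(L) = E, then σ(E) = K. So (σ ∘ τ ∘ ρ)(H) = K.

K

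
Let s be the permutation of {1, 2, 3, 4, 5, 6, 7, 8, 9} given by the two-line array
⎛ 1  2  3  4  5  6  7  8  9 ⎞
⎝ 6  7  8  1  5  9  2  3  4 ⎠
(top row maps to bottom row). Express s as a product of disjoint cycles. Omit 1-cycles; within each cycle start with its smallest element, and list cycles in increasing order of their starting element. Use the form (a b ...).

(1 6 9 4)(2 7)(3 8)

Iterating s from 1 gives 1 → 6 → 9 → 4 → 1; that is the 4-cycle (1 6 9 4).
Repeating from the next unused element and collecting all non-trivial cycles gives (1 6 9 4)(2 7)(3 8).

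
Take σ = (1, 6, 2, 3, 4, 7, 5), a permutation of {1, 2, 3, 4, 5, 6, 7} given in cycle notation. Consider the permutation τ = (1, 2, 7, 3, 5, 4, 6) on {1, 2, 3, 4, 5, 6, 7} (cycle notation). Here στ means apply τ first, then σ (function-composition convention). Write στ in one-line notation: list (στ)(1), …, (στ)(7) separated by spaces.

3 5 1 2 7 6 4

Chase each element through τ then σ: 1 → 2 → 3; 2 → 7 → 5; 3 → 5 → 1; 4 → 6 → 2; 5 → 4 → 7; 6 → 1 → 6; 7 → 3 → 4.
So στ in one-line form is 3 5 1 2 7 6 4.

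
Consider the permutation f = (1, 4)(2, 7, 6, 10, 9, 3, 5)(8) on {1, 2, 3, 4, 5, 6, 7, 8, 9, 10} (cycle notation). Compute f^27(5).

5 lies in the 7-cycle (2, 7, 6, 10, 9, 3, 5).
Powers repeat with period 7 on this cycle, and 27 mod 7 = 6, so f^27(5) = f^6(5).
Advancing 6 steps from 5: 5 → 2 → 7 → 6 → 10 → 9 → 3.

3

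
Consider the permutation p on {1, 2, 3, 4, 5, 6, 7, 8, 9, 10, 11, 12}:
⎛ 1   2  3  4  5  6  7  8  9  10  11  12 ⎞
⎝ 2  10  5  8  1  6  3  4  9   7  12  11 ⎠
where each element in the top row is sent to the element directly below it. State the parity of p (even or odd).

odd

In disjoint-cycle form the cycle lengths are 6, 2, 2, 1, 1.
A cycle of length ℓ contributes ℓ−1 transpositions, so p is a product of 5 + 1 + 1 = 7 transpositions — odd.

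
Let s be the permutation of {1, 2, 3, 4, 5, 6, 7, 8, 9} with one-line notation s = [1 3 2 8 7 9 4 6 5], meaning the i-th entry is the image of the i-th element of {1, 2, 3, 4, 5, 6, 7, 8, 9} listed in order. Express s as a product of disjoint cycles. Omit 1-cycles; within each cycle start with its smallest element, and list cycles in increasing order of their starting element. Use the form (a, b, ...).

Start at 2 and follow images: 2 → 3 → 2, giving the cycle (2, 3).
Continuing from each remaining unvisited element yields (2, 3)(4, 8, 6, 9, 5, 7).

(2, 3)(4, 8, 6, 9, 5, 7)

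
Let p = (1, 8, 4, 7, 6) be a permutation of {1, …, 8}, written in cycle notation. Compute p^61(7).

7 lies in the 5-cycle (1, 8, 4, 7, 6).
Since the cycle has length 5, p^61 acts on it the same as p^1 (61 mod 5 = 1).
Stepping 1 place around the cycle: 7 → 6.

6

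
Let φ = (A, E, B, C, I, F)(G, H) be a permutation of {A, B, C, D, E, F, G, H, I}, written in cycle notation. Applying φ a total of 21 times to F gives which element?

F lies in the 6-cycle (A, E, B, C, I, F).
On a 6-cycle, φ^6 is the identity, so φ^21 = φ^3 there (21 ≡ 3 mod 6).
Stepping 3 places around the cycle: F → A → E → B.

B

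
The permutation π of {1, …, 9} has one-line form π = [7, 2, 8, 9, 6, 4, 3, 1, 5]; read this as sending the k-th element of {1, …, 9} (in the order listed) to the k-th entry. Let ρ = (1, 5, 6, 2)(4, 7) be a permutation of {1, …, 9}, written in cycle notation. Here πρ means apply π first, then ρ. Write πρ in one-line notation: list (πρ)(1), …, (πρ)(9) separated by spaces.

Chase each element through π then ρ: 1 → 7 → 4; 2 → 2 → 1; 3 → 8 → 8; 4 → 9 → 9; 5 → 6 → 2; 6 → 4 → 7; 7 → 3 → 3; 8 → 1 → 5; 9 → 5 → 6.
So πρ in one-line form is 4 1 8 9 2 7 3 5 6.

4 1 8 9 2 7 3 5 6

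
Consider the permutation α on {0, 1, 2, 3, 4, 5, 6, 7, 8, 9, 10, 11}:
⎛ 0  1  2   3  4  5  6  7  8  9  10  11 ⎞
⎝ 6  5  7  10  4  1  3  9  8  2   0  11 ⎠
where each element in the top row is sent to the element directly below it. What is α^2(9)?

7

Tracing 9 → 2 → … returns to 9 after 3 steps, so 9 lies in a 3-cycle (2 7 9).
Advancing 2 steps from 9: 9 → 2 → 7.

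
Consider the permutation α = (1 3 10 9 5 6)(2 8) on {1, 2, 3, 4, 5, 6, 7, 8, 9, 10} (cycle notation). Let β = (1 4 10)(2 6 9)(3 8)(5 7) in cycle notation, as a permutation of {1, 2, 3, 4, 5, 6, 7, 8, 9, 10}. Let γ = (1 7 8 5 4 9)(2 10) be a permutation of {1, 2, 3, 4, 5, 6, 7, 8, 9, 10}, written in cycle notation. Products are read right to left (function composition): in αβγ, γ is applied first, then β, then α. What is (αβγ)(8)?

7

(αβγ)(8) = α(β(γ(8))). γ(8) = 5, then β(5) = 7, then α(7) = 7, so the result is 7.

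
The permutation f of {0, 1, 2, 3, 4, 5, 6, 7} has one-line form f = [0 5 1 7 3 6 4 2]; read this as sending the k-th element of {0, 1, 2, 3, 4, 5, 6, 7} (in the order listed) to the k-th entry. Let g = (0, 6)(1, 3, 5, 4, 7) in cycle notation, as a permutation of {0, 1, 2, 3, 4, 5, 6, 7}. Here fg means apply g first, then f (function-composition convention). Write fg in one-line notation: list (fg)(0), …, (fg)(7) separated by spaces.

4 7 1 6 2 3 0 5

Chase each element through g then f: 0 → 6 → 4; 1 → 3 → 7; 2 → 2 → 1; 3 → 5 → 6; 4 → 7 → 2; 5 → 4 → 3; 6 → 0 → 0; 7 → 1 → 5.
So fg in one-line form is 4 7 1 6 2 3 0 5.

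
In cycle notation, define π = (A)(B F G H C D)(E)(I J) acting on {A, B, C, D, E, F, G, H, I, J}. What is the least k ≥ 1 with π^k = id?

The cycle type of π is (6, 2, 1, 1).
The order is lcm(6, 2) = 6.

6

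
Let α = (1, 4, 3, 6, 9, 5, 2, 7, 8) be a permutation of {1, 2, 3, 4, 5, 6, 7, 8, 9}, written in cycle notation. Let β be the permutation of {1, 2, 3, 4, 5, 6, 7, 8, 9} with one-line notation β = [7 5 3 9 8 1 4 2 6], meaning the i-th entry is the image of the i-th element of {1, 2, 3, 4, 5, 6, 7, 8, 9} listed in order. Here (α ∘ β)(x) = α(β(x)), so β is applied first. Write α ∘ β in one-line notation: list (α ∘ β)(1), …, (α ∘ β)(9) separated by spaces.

8 2 6 5 1 4 3 7 9

(α ∘ β)(x) = α(β(x)). Computing each image: α(β(1)) = α(7) = 8, α(β(2)) = α(5) = 2, α(β(3)) = α(3) = 6, α(β(4)) = α(9) = 5, α(β(5)) = α(8) = 1, α(β(6)) = α(1) = 4, α(β(7)) = α(4) = 3, α(β(8)) = α(2) = 7, α(β(9)) = α(6) = 9.
Hence α ∘ β = [8 2 6 5 1 4 3 7 9].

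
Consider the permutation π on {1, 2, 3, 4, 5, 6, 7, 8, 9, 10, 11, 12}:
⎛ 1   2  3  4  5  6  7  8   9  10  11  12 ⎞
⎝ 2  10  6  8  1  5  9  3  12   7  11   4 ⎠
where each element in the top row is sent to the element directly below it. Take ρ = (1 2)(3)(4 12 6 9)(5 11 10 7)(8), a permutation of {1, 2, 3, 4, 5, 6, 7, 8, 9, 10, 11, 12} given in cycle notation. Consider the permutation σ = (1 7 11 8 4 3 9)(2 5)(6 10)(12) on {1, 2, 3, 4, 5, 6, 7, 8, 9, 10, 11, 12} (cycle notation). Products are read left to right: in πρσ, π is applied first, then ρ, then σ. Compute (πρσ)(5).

(πρσ)(5) = σ(ρ(π(5))). π(5) = 1, then ρ(1) = 2, then σ(2) = 5, so the result is 5.

5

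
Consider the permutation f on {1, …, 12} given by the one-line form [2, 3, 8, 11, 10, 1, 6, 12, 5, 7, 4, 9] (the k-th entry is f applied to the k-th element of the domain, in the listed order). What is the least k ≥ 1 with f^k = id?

10

Decomposing into disjoint cycles gives cycle lengths 10, 2.
Since disjoint cycles commute, ord(f) = lcm(10, 2) = 10.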